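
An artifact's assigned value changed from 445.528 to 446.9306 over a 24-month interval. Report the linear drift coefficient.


rate = (v2 - v1) / months
= (446.9306 - 445.528) / 24
= 1.4026 / 24
= 0.0584

0.0584


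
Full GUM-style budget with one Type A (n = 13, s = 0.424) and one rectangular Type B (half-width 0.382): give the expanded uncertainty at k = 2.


u_A = s / sqrt(n) = 0.424 / sqrt(13) = 0.11759644
u_B = half_width / sqrt(3) = 0.382 / sqrt(3) = 0.2205478
uc = sqrt(u_A^2 + u_B^2) = sqrt(0.11759644^2 + 0.2205478^2) = 0.2499405
U = k * uc = 2 * 0.2499405
U = 0.4999

0.4999


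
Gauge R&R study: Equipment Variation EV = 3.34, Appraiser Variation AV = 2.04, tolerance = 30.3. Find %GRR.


GRR = sqrt(EV^2 + AV^2) = sqrt(3.34^2 + 2.04^2) = 3.9137195
%GRR = GRR / tol * 100 = 3.9137195 / 30.3 * 100
%GRR = 12.9166

12.9166


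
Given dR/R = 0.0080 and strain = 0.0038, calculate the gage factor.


GF = (dR/R) / epsilon
= 0.0080 / 0.0038
= 2.1053

2.1053


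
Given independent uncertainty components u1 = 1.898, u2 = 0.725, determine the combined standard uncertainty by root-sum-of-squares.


uc = sqrt(1.898^2 + 0.725^2)
uc = sqrt(4.128029)
uc = 2.0318

2.0318


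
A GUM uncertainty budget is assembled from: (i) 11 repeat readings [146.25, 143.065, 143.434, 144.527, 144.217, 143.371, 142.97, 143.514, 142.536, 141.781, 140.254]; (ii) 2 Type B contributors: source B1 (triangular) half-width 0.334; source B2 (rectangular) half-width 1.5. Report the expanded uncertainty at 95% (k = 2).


mean = (146.25 + 143.065 + 143.434 + 144.527 + 144.217 + 143.371 + 142.97 + 143.514 + 142.536 + 141.781 + 140.254) / 11 = 143.2653636
s = sqrt(sum((x - mean)^2)/(n-1)) = 1.5309413
u_A = s / sqrt(n) = 1.5309413 / sqrt(11) = 0.46159617
u_B1 = 0.334 / sqrt(6) = 0.13635493
u_B2 = 1.5 / sqrt(3) = 0.8660254
uc = sqrt(0.46159617^2 + 0.13635493^2 + 0.8660254^2) = 0.99078942
U = k * uc = 2 * 0.99078942
U = 1.9816

1.9816


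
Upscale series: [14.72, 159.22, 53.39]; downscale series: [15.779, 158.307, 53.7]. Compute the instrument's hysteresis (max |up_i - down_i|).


|14.72 - 15.779| = 1.0590
|159.22 - 158.307| = 0.9130
|53.39 - 53.7| = 0.3100
hysteresis = max(diffs) = 1.0590

1.0590


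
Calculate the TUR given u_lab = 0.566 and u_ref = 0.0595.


TUR = u_lab / u_ref
= 0.566 / 0.0595
= 9.5126

9.5126


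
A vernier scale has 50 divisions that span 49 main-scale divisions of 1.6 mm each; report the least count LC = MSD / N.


LC = MSD / n_div
= 1.6 / 50
= 0.0320

0.0320


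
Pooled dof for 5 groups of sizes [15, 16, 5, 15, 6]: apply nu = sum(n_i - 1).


nu = sum_i (n_i - 1)
nu = ((15 - 1) + (16 - 1) + (5 - 1) + (15 - 1) + (6 - 1))
nu = 14 + 15 + 4 + 14 + 5
nu = 52

52


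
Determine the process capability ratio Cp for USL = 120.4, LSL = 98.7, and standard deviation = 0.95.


Cp = (USL - LSL) / (6 * sigma)
= (120.4 - 98.7) / (6 * 0.95)
= 21.7000 / 5.7000
= 3.8070

3.8070


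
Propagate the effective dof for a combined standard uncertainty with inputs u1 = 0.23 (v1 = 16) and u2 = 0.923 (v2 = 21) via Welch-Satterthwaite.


uc = sqrt(u1^2 + u2^2) = sqrt(0.23^2 + 0.923^2) = 0.951225
v_eff = uc^4 / (u1^4/v1 + u2^4/v2)
= 0.951225^4 / (0.23^4/16 + 0.923^4/21)
= 0.81871552 / 0.034735997
v_eff = 23.5697

23.5697


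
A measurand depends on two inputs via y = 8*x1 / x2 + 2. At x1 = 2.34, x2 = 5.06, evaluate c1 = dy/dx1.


y = 8*x1 / x2 + 2
dy/dx1 = 8/x2
Evaluate at x2 = 5.06: c1 = 8 / 5.06
c1 = 1.5810

1.5810


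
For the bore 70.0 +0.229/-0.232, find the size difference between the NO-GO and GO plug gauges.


GO = nominal - lower_tol (smallest hole = maximum material condition)
GO = 70.0 - 0.232 = 69.768
NO-GO = nominal + upper_tol (largest hole = least material condition)
NO-GO = 70.0 + 0.229 = 70.229
spread = NO-GO - GO = 70.229 - 69.768 = 0.4610

0.4610


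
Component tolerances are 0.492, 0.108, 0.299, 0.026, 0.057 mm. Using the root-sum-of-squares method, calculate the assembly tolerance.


RSS = sqrt(0.492^2 + 0.108^2 + 0.299^2 + 0.026^2 + 0.057^2)
= sqrt(0.347054)
= 0.5891

0.5891


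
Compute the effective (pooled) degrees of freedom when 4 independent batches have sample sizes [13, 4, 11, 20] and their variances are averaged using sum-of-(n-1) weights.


nu = sum_i (n_i - 1)
nu = ((13 - 1) + (4 - 1) + (11 - 1) + (20 - 1))
nu = 12 + 3 + 10 + 19
nu = 44

44


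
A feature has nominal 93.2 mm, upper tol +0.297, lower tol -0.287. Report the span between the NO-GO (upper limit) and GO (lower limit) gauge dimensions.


GO = nominal - lower_tol (smallest hole = maximum material condition)
GO = 93.2 - 0.287 = 92.913
NO-GO = nominal + upper_tol (largest hole = least material condition)
NO-GO = 93.2 + 0.297 = 93.497
spread = NO-GO - GO = 93.497 - 92.913 = 0.5840

0.5840


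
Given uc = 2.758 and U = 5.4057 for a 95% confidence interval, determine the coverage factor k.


k = U / uc
k = 5.4057 / 2.758
k = 1.96

1.96


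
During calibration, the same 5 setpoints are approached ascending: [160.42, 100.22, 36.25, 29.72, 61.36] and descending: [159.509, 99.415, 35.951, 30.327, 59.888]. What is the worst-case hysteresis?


|160.42 - 159.509| = 0.9110
|100.22 - 99.415| = 0.8050
|36.25 - 35.951| = 0.2990
|29.72 - 30.327| = 0.6070
|61.36 - 59.888| = 1.4720
hysteresis = max(diffs) = 1.4720

1.4720


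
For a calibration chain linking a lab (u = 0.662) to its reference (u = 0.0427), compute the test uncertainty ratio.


TUR = u_lab / u_ref
= 0.662 / 0.0427
= 15.5035

15.5035


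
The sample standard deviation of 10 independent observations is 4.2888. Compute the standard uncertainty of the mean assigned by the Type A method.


u_A = s / sqrt(n)
u_A = 4.2888 / sqrt(10)
u_A = 4.2888 / 3.1622777
u_A = 1.3562

1.3562


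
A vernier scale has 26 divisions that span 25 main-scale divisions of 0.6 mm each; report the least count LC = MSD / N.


LC = MSD / n_div
= 0.6 / 26
= 0.0231

0.0231


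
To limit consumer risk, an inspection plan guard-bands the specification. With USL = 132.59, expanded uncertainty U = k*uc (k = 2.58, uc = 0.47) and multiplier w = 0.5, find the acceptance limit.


U = k * uc = 2.58 * 0.47 = 1.2126
guard band g = w * U = 0.5 * 1.2126 = 0.6063
AL = USL - g = 132.59 - 0.6063
AL = 131.9837

131.9837


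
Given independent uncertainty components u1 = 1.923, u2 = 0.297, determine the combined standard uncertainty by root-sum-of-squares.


uc = sqrt(1.923^2 + 0.297^2)
uc = sqrt(3.786138)
uc = 1.9458

1.9458


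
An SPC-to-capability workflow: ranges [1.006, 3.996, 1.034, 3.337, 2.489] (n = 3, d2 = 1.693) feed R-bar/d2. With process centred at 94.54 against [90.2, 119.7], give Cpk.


R_bar = (1.006 + 3.996 + 1.034 + 3.337 + 2.489) / 5 = 2.3724
sigma = R_bar / d2 = 2.3724 / 1.693 = 1.4012995
Cp = (USL - LSL)/(6*sigma) = (119.7 - 90.2)/(6*1.4012995) = 3.5086
Cpu = (119.7 - 94.54)/(3*1.4012995) = 5.9849
Cpl = (94.54 - 90.2)/(3*1.4012995) = 1.0324
Cpk = min(Cpu, Cpl) = 1.0324

1.0324


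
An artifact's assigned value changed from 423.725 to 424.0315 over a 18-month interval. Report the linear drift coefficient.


rate = (v2 - v1) / months
= (424.0315 - 423.725) / 18
= 0.3065 / 18
= 0.0170

0.0170


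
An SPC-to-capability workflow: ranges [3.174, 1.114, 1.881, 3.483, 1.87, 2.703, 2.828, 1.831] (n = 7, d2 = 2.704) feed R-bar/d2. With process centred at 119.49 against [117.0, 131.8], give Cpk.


R_bar = (3.174 + 1.114 + 1.881 + 3.483 + 1.87 + 2.703 + 2.828 + 1.831) / 8 = 2.3605
sigma = R_bar / d2 = 2.3605 / 2.704 = 0.87296598
Cp = (USL - LSL)/(6*sigma) = (131.8 - 117.0)/(6*0.87296598) = 2.8256
Cpu = (131.8 - 119.49)/(3*0.87296598) = 4.7005
Cpl = (119.49 - 117.0)/(3*0.87296598) = 0.9508
Cpk = min(Cpu, Cpl) = 0.9508

0.9508


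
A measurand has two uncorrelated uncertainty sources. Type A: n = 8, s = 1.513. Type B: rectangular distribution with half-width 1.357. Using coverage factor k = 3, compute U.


u_A = s / sqrt(n) = 1.513 / sqrt(8) = 0.53492628
u_B = half_width / sqrt(3) = 1.357 / sqrt(3) = 0.78346432
uc = sqrt(u_A^2 + u_B^2) = sqrt(0.53492628^2 + 0.78346432^2) = 0.94866352
U = k * uc = 3 * 0.94866352
U = 2.8460

2.8460


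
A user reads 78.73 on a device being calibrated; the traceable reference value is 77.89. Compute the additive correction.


Correction = standard - reading
= 77.89 - 78.73
= -0.8400

-0.8400


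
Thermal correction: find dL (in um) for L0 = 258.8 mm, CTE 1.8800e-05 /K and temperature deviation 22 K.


dL = L * alpha * dT
= 258.8 * 1.8800e-05 * 22
= 0.1070397 mm
dL_um = 0.1070397 * 1000 = 107.0397 um

107.0397


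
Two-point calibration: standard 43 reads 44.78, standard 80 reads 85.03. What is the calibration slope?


slope = (y2 - y1) / (x2 - x1)
= (85.03 - 44.78) / (80 - 43)
= 40.2500 / 37
= 1.0878

1.0878


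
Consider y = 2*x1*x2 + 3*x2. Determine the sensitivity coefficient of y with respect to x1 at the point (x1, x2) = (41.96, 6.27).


y = 2*x1*x2 + 3*x2
dy/dx1 = 2*x2
Evaluate at x2 = 6.27: c1 = 2 * 6.27
c1 = 12.5400

12.5400


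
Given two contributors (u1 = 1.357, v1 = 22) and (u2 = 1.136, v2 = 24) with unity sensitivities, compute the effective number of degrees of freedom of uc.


uc = sqrt(u1^2 + u2^2) = sqrt(1.357^2 + 1.136^2) = 1.7697302
v_eff = uc^4 / (u1^4/v1 + u2^4/v2)
= 1.7697302^4 / (1.357^4/22 + 1.136^4/24)
= 9.8090794 / 0.22352421
v_eff = 43.8837

43.8837


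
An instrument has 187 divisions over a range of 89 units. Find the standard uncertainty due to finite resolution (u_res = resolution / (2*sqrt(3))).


resolution = range / divisions
resolution = 89 / 187 = 0.47593583
u_res = resolution / (2*sqrt(3))
u_res = 0.47593583 / 3.4641016
u_res = 0.1374

0.1374


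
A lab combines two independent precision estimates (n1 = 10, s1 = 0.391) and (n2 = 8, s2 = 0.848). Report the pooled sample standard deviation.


s_p = sqrt(((n1-1)*s1^2 + (n2-1)*s2^2) / (n1+n2-2))
numerator = (10-1)*0.391^2 + (8-1)*0.848^2 = 1.375929 + 5.033728 = 6.409657
denominator = 10 + 8 - 2 = 16
s_p^2 = 6.409657 / 16 = 0.40060356
s_p = sqrt(0.40060356) = 0.6329

0.6329


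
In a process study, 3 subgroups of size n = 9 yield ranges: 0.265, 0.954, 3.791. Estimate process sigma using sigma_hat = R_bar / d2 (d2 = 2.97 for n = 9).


R_bar = (0.265 + 0.954 + 3.791) / 3
R_bar = 5.01 / 3 = 1.67
sigma_hat = R_bar / d2 = 1.67 / 2.97 = 0.5623

0.5623


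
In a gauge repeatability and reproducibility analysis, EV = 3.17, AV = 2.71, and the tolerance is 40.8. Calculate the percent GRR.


GRR = sqrt(EV^2 + AV^2) = sqrt(3.17^2 + 2.71^2) = 4.1704916
%GRR = GRR / tol * 100 = 4.1704916 / 40.8 * 100
%GRR = 10.2218

10.2218


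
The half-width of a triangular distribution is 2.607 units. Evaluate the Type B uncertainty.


u_B = half_width / sqrt(6)
u_B = 2.607 / 2.4494897
u_B = 1.0643

1.0643


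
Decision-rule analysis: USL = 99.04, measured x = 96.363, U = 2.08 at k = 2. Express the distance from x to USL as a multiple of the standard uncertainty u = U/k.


u = U / k = 2.08 / 2 = 1.04
margin = |USL - x| = |99.04 - 96.363| = 2.677
z = margin / u = 2.677 / 1.04
z = 2.5740

2.5740


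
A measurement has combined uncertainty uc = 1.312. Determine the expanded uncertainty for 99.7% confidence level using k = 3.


U = k * uc
U = 3 * 1.312
U = 3.9360

3.9360


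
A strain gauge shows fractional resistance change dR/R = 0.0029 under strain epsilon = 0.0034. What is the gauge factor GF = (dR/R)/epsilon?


GF = (dR/R) / epsilon
= 0.0029 / 0.0034
= 0.8529

0.8529


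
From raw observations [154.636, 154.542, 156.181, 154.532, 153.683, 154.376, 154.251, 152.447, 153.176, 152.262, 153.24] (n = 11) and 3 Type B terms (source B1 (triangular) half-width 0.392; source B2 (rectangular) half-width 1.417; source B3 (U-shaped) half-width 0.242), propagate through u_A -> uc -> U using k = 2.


mean = (154.636 + 154.542 + 156.181 + 154.532 + 153.683 + 154.376 + 154.251 + 152.447 + 153.176 + 152.262 + 153.24) / 11 = 153.9387273
s = sqrt(sum((x - mean)^2)/(n-1)) = 1.1265275
u_A = s / sqrt(n) = 1.1265275 / sqrt(11) = 0.33966082
u_B1 = 0.392 / sqrt(6) = 0.16003333
u_B2 = 1.417 / sqrt(3) = 0.81810533
u_B3 = 0.242 / sqrt(2) = 0.17111984
uc = sqrt(0.33966082^2 + 0.16003333^2 + 0.81810533^2 + 0.17111984^2) = 0.91627423
U = k * uc = 2 * 0.91627423
U = 1.8325

1.8325


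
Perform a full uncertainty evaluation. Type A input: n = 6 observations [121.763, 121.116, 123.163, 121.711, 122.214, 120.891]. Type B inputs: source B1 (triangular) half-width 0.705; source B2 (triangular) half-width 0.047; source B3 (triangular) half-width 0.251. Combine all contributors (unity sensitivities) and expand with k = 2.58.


mean = (121.763 + 121.116 + 123.163 + 121.711 + 122.214 + 120.891) / 6 = 121.8096667
s = sqrt(sum((x - mean)^2)/(n-1)) = 0.8163371
u_A = s / sqrt(n) = 0.8163371 / sqrt(6) = 0.33326823
u_B1 = 0.705 / sqrt(6) = 0.28781504
u_B2 = 0.047 / sqrt(6) = 0.01918767
u_B3 = 0.251 / sqrt(6) = 0.10247032
uc = sqrt(0.33326823^2 + 0.28781504^2 + 0.01918767^2 + 0.10247032^2) = 0.45251911
U = k * uc = 2.58 * 0.45251911
U = 1.1675

1.1675


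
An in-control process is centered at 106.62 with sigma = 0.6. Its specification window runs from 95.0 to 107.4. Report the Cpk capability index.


Cpu = (USL - mean) / (3*sigma) = (107.4 - 106.62) / (3*0.6) = 0.4333
Cpl = (mean - LSL) / (3*sigma) = (106.62 - 95.0) / (3*0.6) = 6.4556
Cpk = min(Cpu, Cpl) = 0.4333

0.4333


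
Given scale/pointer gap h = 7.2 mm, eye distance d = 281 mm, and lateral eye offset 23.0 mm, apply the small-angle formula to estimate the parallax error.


error = h * offset / d
= 7.2 * 23.0 / 281
= 0.5893

0.5893


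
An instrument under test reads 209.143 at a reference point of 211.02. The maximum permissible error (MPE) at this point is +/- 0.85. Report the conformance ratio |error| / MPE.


e = indication - reference = 209.143 - 211.02 = -1.8770
|e| = 1.8770
ratio = |e| / MPE = 1.8770 / 0.85
ratio = 2.2082

2.2082


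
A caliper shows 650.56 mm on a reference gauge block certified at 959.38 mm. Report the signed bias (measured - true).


Systematic error = measured - true
= 650.56 - 959.38
= -308.8200

-308.8200


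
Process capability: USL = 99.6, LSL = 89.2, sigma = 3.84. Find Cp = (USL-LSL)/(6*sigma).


Cp = (USL - LSL) / (6 * sigma)
= (99.6 - 89.2) / (6 * 3.84)
= 10.4000 / 23.0400
= 0.4514

0.4514


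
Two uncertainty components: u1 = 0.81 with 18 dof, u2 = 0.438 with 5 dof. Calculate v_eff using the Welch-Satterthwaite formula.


uc = sqrt(u1^2 + u2^2) = sqrt(0.81^2 + 0.438^2) = 0.92083875
v_eff = uc^4 / (u1^4/v1 + u2^4/v2)
= 0.92083875^4 / (0.81^4/18 + 0.438^4/5)
= 0.71900903 / 0.031275669
v_eff = 22.9894

22.9894


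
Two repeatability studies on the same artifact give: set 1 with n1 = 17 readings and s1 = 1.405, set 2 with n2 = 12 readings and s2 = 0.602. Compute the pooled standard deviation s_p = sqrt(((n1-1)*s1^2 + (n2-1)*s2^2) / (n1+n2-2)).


s_p = sqrt(((n1-1)*s1^2 + (n2-1)*s2^2) / (n1+n2-2))
numerator = (17-1)*1.405^2 + (12-1)*0.602^2 = 31.5844 + 3.986444 = 35.570844
denominator = 17 + 12 - 2 = 27
s_p^2 = 35.570844 / 27 = 1.3174387
s_p = sqrt(1.3174387) = 1.1478

1.1478


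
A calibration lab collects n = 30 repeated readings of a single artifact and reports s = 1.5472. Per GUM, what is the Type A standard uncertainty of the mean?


u_A = s / sqrt(n)
u_A = 1.5472 / sqrt(30)
u_A = 1.5472 / 5.4772256
u_A = 0.2825

0.2825


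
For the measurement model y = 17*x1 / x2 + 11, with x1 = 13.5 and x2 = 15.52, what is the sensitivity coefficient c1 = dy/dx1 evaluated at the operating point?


y = 17*x1 / x2 + 11
dy/dx1 = 17/x2
Evaluate at x2 = 15.52: c1 = 17 / 15.52
c1 = 1.0954

1.0954


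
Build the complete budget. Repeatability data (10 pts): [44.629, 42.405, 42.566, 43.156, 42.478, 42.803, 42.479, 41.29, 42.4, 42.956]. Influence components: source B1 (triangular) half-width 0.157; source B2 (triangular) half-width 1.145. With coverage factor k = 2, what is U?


mean = (44.629 + 42.405 + 42.566 + 43.156 + 42.478 + 42.803 + 42.479 + 41.29 + 42.4 + 42.956) / 10 = 42.7162
s = sqrt(sum((x - mean)^2)/(n-1)) = 0.83557722
u_A = s / sqrt(n) = 0.83557722 / sqrt(10) = 0.26423272
u_B1 = 0.157 / sqrt(6) = 0.064094982
u_B2 = 1.145 / sqrt(6) = 0.46744429
uc = sqrt(0.26423272^2 + 0.064094982^2 + 0.46744429^2) = 0.54076914
U = k * uc = 2 * 0.54076914
U = 1.0815

1.0815


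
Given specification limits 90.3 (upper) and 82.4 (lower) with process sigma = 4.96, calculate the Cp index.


Cp = (USL - LSL) / (6 * sigma)
= (90.3 - 82.4) / (6 * 4.96)
= 7.9000 / 29.7600
= 0.2655

0.2655


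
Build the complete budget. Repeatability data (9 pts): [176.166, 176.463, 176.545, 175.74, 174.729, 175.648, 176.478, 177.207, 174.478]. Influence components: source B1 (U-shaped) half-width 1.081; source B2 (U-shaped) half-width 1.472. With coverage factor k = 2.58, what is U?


mean = (176.166 + 176.463 + 176.545 + 175.74 + 174.729 + 175.648 + 176.478 + 177.207 + 174.478) / 9 = 175.9393333
s = sqrt(sum((x - mean)^2)/(n-1)) = 0.8884388
u_A = s / sqrt(n) = 0.8884388 / sqrt(9) = 0.29614627
u_B1 = 1.081 / sqrt(2) = 0.76438243
u_B2 = 1.472 / sqrt(2) = 1.0408612
uc = sqrt(0.29614627^2 + 0.76438243^2 + 1.0408612^2) = 1.3249057
U = k * uc = 2.58 * 1.3249057
U = 3.4183

3.4183


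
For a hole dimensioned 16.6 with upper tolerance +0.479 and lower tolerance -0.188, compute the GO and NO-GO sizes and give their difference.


GO = nominal - lower_tol (smallest hole = maximum material condition)
GO = 16.6 - 0.188 = 16.412
NO-GO = nominal + upper_tol (largest hole = least material condition)
NO-GO = 16.6 + 0.479 = 17.079
spread = NO-GO - GO = 17.079 - 16.412 = 0.6670

0.6670


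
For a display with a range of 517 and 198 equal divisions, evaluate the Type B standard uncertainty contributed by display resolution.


resolution = range / divisions
resolution = 517 / 198 = 2.6111111
u_res = resolution / (2*sqrt(3))
u_res = 2.6111111 / 3.4641016
u_res = 0.7538

0.7538


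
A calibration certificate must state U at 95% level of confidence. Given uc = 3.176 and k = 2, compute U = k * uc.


U = k * uc
U = 2 * 3.176
U = 6.3520

6.3520


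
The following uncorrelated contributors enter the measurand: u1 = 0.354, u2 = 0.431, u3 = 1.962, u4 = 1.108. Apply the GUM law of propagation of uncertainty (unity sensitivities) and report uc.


uc = sqrt(0.354^2 + 0.431^2 + 1.962^2 + 1.108^2)
uc = sqrt(5.388185)
uc = 2.3212

2.3212


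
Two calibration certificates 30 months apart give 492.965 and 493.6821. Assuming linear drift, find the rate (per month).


rate = (v2 - v1) / months
= (493.6821 - 492.965) / 30
= 0.7171 / 30
= 0.0239

0.0239


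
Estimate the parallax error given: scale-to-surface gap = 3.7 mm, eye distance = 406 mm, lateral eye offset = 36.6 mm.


error = h * offset / d
= 3.7 * 36.6 / 406
= 0.3335

0.3335


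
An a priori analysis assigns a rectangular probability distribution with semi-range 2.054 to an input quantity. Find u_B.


u_B = half_width / sqrt(3)
u_B = 2.054 / 1.7320508
u_B = 1.1859

1.1859


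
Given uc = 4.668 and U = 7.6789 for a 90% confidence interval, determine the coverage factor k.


k = U / uc
k = 7.6789 / 4.668
k = 1.645

1.645


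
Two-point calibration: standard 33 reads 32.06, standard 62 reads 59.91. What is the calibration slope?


slope = (y2 - y1) / (x2 - x1)
= (59.91 - 32.06) / (62 - 33)
= 27.8500 / 29
= 0.9603

0.9603


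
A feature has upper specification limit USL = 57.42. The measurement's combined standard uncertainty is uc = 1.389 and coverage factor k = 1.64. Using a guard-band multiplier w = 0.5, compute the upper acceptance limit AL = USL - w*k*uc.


U = k * uc = 1.64 * 1.389 = 2.27796
guard band g = w * U = 0.5 * 2.27796 = 1.13898
AL = USL - g = 57.42 - 1.13898
AL = 56.2810

56.2810


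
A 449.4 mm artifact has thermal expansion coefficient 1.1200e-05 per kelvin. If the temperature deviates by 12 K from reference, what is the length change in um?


dL = L * alpha * dT
= 449.4 * 1.1200e-05 * 12
= 0.0603994 mm
dL_um = 0.0603994 * 1000 = 60.3994 um

60.3994


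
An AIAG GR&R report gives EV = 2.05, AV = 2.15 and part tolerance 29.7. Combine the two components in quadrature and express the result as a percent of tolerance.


GRR = sqrt(EV^2 + AV^2) = sqrt(2.05^2 + 2.15^2) = 2.9706902
%GRR = GRR / tol * 100 = 2.9706902 / 29.7 * 100
%GRR = 10.0023

10.0023


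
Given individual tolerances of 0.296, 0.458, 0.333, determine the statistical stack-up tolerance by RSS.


RSS = sqrt(0.296^2 + 0.458^2 + 0.333^2)
= sqrt(0.408269)
= 0.6390

0.6390


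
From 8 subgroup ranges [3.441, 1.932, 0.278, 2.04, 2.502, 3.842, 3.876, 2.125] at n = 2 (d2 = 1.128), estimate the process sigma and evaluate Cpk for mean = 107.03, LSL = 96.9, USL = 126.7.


R_bar = (3.441 + 1.932 + 0.278 + 2.04 + 2.502 + 3.842 + 3.876 + 2.125) / 8 = 2.5045
sigma = R_bar / d2 = 2.5045 / 1.128 = 2.2203014
Cp = (USL - LSL)/(6*sigma) = (126.7 - 96.9)/(6*2.2203014) = 2.2369
Cpu = (126.7 - 107.03)/(3*2.2203014) = 2.9531
Cpl = (107.03 - 96.9)/(3*2.2203014) = 1.5208
Cpk = min(Cpu, Cpl) = 1.5208

1.5208


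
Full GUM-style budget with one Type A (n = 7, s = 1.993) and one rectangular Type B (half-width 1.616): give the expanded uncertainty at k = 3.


u_A = s / sqrt(n) = 1.993 / sqrt(7) = 0.75328319
u_B = half_width / sqrt(3) = 1.616 / sqrt(3) = 0.93299804
uc = sqrt(u_A^2 + u_B^2) = sqrt(0.75328319^2 + 0.93299804^2) = 1.1991334
U = k * uc = 3 * 1.1991334
U = 3.5974

3.5974


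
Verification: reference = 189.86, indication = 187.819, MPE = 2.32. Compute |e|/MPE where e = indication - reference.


e = indication - reference = 187.819 - 189.86 = -2.0410
|e| = 2.0410
ratio = |e| / MPE = 2.0410 / 2.32
ratio = 0.8797

0.8797


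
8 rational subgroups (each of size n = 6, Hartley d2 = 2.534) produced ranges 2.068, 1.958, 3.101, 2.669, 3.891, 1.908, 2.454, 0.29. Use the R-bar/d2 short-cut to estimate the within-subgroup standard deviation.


R_bar = (2.068 + 1.958 + 3.101 + 2.669 + 3.891 + 1.908 + 2.454 + 0.29) / 8
R_bar = 18.339 / 8 = 2.292375
sigma_hat = R_bar / d2 = 2.292375 / 2.534 = 0.9046

0.9046


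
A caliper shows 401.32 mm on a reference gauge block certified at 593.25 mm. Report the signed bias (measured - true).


Systematic error = measured - true
= 401.32 - 593.25
= -191.9300

-191.9300


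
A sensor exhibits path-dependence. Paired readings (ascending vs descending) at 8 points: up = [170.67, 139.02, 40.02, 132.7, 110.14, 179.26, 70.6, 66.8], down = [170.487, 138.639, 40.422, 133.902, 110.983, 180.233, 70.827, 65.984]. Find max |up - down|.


|170.67 - 170.487| = 0.1830
|139.02 - 138.639| = 0.3810
|40.02 - 40.422| = 0.4020
|132.7 - 133.902| = 1.2020
|110.14 - 110.983| = 0.8430
|179.26 - 180.233| = 0.9730
|70.6 - 70.827| = 0.2270
|66.8 - 65.984| = 0.8160
hysteresis = max(diffs) = 1.2020

1.2020


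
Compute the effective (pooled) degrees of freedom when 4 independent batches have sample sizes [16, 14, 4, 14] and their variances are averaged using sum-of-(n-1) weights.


nu = sum_i (n_i - 1)
nu = ((16 - 1) + (14 - 1) + (4 - 1) + (14 - 1))
nu = 15 + 13 + 3 + 13
nu = 44

44


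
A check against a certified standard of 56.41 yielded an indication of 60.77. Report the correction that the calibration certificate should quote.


Correction = standard - reading
= 56.41 - 60.77
= -4.3600

-4.3600


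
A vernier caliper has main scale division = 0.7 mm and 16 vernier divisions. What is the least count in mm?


LC = MSD / n_div
= 0.7 / 16
= 0.0437

0.0437


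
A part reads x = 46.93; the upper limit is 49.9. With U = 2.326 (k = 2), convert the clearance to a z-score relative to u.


u = U / k = 2.326 / 2 = 1.163
margin = |USL - x| = |49.9 - 46.93| = 2.97
z = margin / u = 2.97 / 1.163
z = 2.5537

2.5537


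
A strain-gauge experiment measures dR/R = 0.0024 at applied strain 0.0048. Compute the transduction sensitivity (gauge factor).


GF = (dR/R) / epsilon
= 0.0024 / 0.0048
= 0.5000

0.5000


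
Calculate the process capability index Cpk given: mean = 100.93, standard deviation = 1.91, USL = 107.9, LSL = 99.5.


Cpu = (USL - mean) / (3*sigma) = (107.9 - 100.93) / (3*1.91) = 1.2164
Cpl = (mean - LSL) / (3*sigma) = (100.93 - 99.5) / (3*1.91) = 0.2496
Cpk = min(Cpu, Cpl) = 0.2496

0.2496


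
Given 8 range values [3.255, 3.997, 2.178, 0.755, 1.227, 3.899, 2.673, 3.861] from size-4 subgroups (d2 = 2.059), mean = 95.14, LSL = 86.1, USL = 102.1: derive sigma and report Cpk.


R_bar = (3.255 + 3.997 + 2.178 + 0.755 + 1.227 + 3.899 + 2.673 + 3.861) / 8 = 2.730625
sigma = R_bar / d2 = 2.730625 / 2.059 = 1.3261899
Cp = (USL - LSL)/(6*sigma) = (102.1 - 86.1)/(6*1.3261899) = 2.0108
Cpu = (102.1 - 95.14)/(3*1.3261899) = 1.7494
Cpl = (95.14 - 86.1)/(3*1.3261899) = 2.2722
Cpk = min(Cpu, Cpl) = 1.7494

1.7494


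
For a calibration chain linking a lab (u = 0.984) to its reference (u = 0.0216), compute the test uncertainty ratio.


TUR = u_lab / u_ref
= 0.984 / 0.0216
= 45.5556

45.5556


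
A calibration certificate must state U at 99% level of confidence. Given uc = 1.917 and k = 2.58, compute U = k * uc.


U = k * uc
U = 2.58 * 1.917
U = 4.9459

4.9459


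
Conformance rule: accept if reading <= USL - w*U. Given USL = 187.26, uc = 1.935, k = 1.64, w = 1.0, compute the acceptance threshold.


U = k * uc = 1.64 * 1.935 = 3.1734
guard band g = w * U = 1.0 * 3.1734 = 3.1734
AL = USL - g = 187.26 - 3.1734
AL = 184.0866

184.0866


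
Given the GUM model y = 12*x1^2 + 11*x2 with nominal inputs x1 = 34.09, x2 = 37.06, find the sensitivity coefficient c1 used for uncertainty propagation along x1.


y = 12*x1^2 + 11*x2
dy/dx1 = 2*12*x1
Evaluate at x1 = 34.09: c1 = 24 * 34.09
c1 = 818.1600

818.1600


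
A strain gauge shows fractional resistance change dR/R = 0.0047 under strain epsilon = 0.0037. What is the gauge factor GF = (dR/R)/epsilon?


GF = (dR/R) / epsilon
= 0.0047 / 0.0037
= 1.2703

1.2703


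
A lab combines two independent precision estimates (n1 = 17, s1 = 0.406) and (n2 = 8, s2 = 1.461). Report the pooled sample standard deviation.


s_p = sqrt(((n1-1)*s1^2 + (n2-1)*s2^2) / (n1+n2-2))
numerator = (17-1)*0.406^2 + (8-1)*1.461^2 = 2.637376 + 14.941647 = 17.579023
denominator = 17 + 8 - 2 = 23
s_p^2 = 17.579023 / 23 = 0.76430535
s_p = sqrt(0.76430535) = 0.8742

0.8742


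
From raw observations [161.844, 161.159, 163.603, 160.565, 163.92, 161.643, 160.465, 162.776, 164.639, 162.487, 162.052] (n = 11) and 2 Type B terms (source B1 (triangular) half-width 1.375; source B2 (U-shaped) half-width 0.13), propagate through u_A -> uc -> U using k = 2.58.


mean = (161.844 + 161.159 + 163.603 + 160.565 + 163.92 + 161.643 + 160.465 + 162.776 + 164.639 + 162.487 + 162.052) / 11 = 162.2866364
s = sqrt(sum((x - mean)^2)/(n-1)) = 1.3576867
u_A = s / sqrt(n) = 1.3576867 / sqrt(11) = 0.40935794
u_B1 = 1.375 / sqrt(6) = 0.5613414
u_B2 = 0.13 / sqrt(2) = 0.091923882
uc = sqrt(0.40935794^2 + 0.5613414^2 + 0.091923882^2) = 0.70080532
U = k * uc = 2.58 * 0.70080532
U = 1.8081

1.8081


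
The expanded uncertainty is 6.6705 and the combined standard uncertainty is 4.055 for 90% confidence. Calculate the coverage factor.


k = U / uc
k = 6.6705 / 4.055
k = 1.645

1.645


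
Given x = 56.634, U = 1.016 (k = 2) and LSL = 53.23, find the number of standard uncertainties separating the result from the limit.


u = U / k = 1.016 / 2 = 0.508
margin = |LSL - x| = |53.23 - 56.634| = 3.404
z = margin / u = 3.404 / 0.508
z = 6.7008

6.7008


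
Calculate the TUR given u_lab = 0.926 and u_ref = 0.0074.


TUR = u_lab / u_ref
= 0.926 / 0.0074
= 125.1351

125.1351


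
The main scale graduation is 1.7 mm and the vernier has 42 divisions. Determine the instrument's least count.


LC = MSD / n_div
= 1.7 / 42
= 0.0405

0.0405


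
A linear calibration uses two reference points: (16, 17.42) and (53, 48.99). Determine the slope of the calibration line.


slope = (y2 - y1) / (x2 - x1)
= (48.99 - 17.42) / (53 - 16)
= 31.5700 / 37
= 0.8532

0.8532


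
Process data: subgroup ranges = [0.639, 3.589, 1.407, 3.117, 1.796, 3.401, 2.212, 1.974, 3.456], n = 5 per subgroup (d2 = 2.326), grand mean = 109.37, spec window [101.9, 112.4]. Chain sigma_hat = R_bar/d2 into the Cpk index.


R_bar = (0.639 + 3.589 + 1.407 + 3.117 + 1.796 + 3.401 + 2.212 + 1.974 + 3.456) / 9 = 2.399
sigma = R_bar / d2 = 2.399 / 2.326 = 1.0313844
Cp = (USL - LSL)/(6*sigma) = (112.4 - 101.9)/(6*1.0313844) = 1.6967
Cpu = (112.4 - 109.37)/(3*1.0313844) = 0.9793
Cpl = (109.37 - 101.9)/(3*1.0313844) = 2.4142
Cpk = min(Cpu, Cpl) = 0.9793

0.9793


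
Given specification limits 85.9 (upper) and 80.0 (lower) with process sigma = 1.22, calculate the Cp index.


Cp = (USL - LSL) / (6 * sigma)
= (85.9 - 80.0) / (6 * 1.22)
= 5.9000 / 7.3200
= 0.8060

0.8060


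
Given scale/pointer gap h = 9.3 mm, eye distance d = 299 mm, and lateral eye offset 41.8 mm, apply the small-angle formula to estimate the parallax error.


error = h * offset / d
= 9.3 * 41.8 / 299
= 1.3001

1.3001


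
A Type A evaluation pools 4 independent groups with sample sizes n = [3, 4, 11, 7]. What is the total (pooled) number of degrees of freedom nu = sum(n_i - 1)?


nu = sum_i (n_i - 1)
nu = ((3 - 1) + (4 - 1) + (11 - 1) + (7 - 1))
nu = 2 + 3 + 10 + 6
nu = 21

21


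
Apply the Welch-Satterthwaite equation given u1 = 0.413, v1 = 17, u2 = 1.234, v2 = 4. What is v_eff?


uc = sqrt(u1^2 + u2^2) = sqrt(0.413^2 + 1.234^2) = 1.3012782
v_eff = uc^4 / (u1^4/v1 + u2^4/v2)
= 1.3012782^4 / (0.413^4/17 + 1.234^4/4)
= 2.8673494 / 0.58140786
v_eff = 4.9317

4.9317


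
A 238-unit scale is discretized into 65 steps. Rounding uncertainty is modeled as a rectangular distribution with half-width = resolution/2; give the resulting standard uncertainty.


resolution = range / divisions
resolution = 238 / 65 = 3.6615385
u_res = resolution / (2*sqrt(3))
u_res = 3.6615385 / 3.4641016
u_res = 1.0570

1.0570


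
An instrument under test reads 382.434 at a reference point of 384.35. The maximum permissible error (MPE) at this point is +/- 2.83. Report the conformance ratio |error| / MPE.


e = indication - reference = 382.434 - 384.35 = -1.9160
|e| = 1.9160
ratio = |e| / MPE = 1.9160 / 2.83
ratio = 0.6770

0.6770


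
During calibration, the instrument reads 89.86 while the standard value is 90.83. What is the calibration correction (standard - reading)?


Correction = standard - reading
= 90.83 - 89.86
= 0.9700

0.9700


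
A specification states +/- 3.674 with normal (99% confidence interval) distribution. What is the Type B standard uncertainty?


u_B = half_width / 2.576
u_B = 3.674 / 2.576
u_B = 1.4262

1.4262


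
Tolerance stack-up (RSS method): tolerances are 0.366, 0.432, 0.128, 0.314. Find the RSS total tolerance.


RSS = sqrt(0.366^2 + 0.432^2 + 0.128^2 + 0.314^2)
= sqrt(0.43556)
= 0.6600

0.6600


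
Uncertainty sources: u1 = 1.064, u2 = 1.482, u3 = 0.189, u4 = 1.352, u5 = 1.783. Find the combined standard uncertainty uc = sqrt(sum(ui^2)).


uc = sqrt(1.064^2 + 1.482^2 + 0.189^2 + 1.352^2 + 1.783^2)
uc = sqrt(8.371134)
uc = 2.8933

2.8933


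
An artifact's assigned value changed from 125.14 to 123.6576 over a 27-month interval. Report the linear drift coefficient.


rate = (v2 - v1) / months
= (123.6576 - 125.14) / 27
= -1.4824 / 27
= -0.0549

-0.0549


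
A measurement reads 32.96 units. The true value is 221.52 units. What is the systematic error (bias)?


Systematic error = measured - true
= 32.96 - 221.52
= -188.5600

-188.5600


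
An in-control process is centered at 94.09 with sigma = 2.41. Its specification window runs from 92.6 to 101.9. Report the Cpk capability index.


Cpu = (USL - mean) / (3*sigma) = (101.9 - 94.09) / (3*2.41) = 1.0802
Cpl = (mean - LSL) / (3*sigma) = (94.09 - 92.6) / (3*2.41) = 0.2061
Cpk = min(Cpu, Cpl) = 0.2061

0.2061


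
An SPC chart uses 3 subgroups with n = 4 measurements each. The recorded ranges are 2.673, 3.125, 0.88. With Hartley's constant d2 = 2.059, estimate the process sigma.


R_bar = (2.673 + 3.125 + 0.88) / 3
R_bar = 6.678 / 3 = 2.226
sigma_hat = R_bar / d2 = 2.226 / 2.059 = 1.0811

1.0811


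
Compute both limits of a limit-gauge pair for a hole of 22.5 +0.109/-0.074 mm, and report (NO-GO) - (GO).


GO = nominal - lower_tol (smallest hole = maximum material condition)
GO = 22.5 - 0.074 = 22.426
NO-GO = nominal + upper_tol (largest hole = least material condition)
NO-GO = 22.5 + 0.109 = 22.609
spread = NO-GO - GO = 22.609 - 22.426 = 0.1830

0.1830


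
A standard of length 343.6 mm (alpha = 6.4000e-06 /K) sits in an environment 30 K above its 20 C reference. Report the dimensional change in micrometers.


dL = L * alpha * dT
= 343.6 * 6.4000e-06 * 30
= 0.0659712 mm
dL_um = 0.0659712 * 1000 = 65.9712 um

65.9712


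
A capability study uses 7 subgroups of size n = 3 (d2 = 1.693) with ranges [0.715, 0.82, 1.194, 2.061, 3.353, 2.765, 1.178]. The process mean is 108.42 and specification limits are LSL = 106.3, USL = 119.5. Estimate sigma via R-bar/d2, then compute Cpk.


R_bar = (0.715 + 0.82 + 1.194 + 2.061 + 3.353 + 2.765 + 1.178) / 7 = 1.7265714
sigma = R_bar / d2 = 1.7265714 / 1.693 = 1.0198295
Cp = (USL - LSL)/(6*sigma) = (119.5 - 106.3)/(6*1.0198295) = 2.1572
Cpu = (119.5 - 108.42)/(3*1.0198295) = 3.6215
Cpl = (108.42 - 106.3)/(3*1.0198295) = 0.6929
Cpk = min(Cpu, Cpl) = 0.6929

0.6929


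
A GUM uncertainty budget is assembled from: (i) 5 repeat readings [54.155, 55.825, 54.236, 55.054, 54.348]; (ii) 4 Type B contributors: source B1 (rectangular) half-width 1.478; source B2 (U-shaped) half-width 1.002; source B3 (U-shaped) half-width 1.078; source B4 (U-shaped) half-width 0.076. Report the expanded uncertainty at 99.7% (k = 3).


mean = (54.155 + 55.825 + 54.236 + 55.054 + 54.348) / 5 = 54.7236
s = sqrt(sum((x - mean)^2)/(n-1)) = 0.71140375
u_A = s / sqrt(n) = 0.71140375 / sqrt(5) = 0.31814943
u_B1 = 1.478 / sqrt(3) = 0.8533237
u_B2 = 1.002 / sqrt(2) = 0.70852099
u_B3 = 1.078 / sqrt(2) = 0.76226111
u_B4 = 0.076 / sqrt(2) = 0.053740115
uc = sqrt(0.31814943^2 + 0.8533237^2 + 0.70852099^2 + 0.76226111^2 + 0.053740115^2) = 1.3839481
U = k * uc = 3 * 1.3839481
U = 4.1518

4.1518


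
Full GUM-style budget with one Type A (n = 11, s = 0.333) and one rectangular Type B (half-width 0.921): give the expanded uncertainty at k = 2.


u_A = s / sqrt(n) = 0.333 / sqrt(11) = 0.10040328
u_B = half_width / sqrt(3) = 0.921 / sqrt(3) = 0.5317396
uc = sqrt(u_A^2 + u_B^2) = sqrt(0.10040328^2 + 0.5317396^2) = 0.54113568
U = k * uc = 2 * 0.54113568
U = 1.0823

1.0823


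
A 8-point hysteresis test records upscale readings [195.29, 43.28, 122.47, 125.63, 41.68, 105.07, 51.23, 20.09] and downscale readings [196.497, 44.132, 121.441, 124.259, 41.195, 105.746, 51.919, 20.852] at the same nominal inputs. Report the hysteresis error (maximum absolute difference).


|195.29 - 196.497| = 1.2070
|43.28 - 44.132| = 0.8520
|122.47 - 121.441| = 1.0290
|125.63 - 124.259| = 1.3710
|41.68 - 41.195| = 0.4850
|105.07 - 105.746| = 0.6760
|51.23 - 51.919| = 0.6890
|20.09 - 20.852| = 0.7620
hysteresis = max(diffs) = 1.3710

1.3710


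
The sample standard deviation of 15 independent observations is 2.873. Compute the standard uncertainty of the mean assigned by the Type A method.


u_A = s / sqrt(n)
u_A = 2.873 / sqrt(15)
u_A = 2.873 / 3.8729833
u_A = 0.7418

0.7418


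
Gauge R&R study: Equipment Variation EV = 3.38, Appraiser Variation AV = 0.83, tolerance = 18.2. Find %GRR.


GRR = sqrt(EV^2 + AV^2) = sqrt(3.38^2 + 0.83^2) = 3.4804166
%GRR = GRR / tol * 100 = 3.4804166 / 18.2 * 100
%GRR = 19.1232

19.1232


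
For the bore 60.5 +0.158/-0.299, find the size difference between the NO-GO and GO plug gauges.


GO = nominal - lower_tol (smallest hole = maximum material condition)
GO = 60.5 - 0.299 = 60.201
NO-GO = nominal + upper_tol (largest hole = least material condition)
NO-GO = 60.5 + 0.158 = 60.658
spread = NO-GO - GO = 60.658 - 60.201 = 0.4570

0.4570


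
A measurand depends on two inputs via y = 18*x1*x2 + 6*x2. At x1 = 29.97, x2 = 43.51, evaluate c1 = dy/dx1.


y = 18*x1*x2 + 6*x2
dy/dx1 = 18*x2
Evaluate at x2 = 43.51: c1 = 18 * 43.51
c1 = 783.1800

783.1800


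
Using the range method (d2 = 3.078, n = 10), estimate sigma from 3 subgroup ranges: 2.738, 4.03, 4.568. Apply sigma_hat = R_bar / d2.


R_bar = (2.738 + 4.03 + 4.568) / 3
R_bar = 11.336 / 3 = 3.7786667
sigma_hat = R_bar / d2 = 3.7786667 / 3.078 = 1.2276

1.2276


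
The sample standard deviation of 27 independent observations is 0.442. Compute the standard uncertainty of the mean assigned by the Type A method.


u_A = s / sqrt(n)
u_A = 0.442 / sqrt(27)
u_A = 0.442 / 5.1961524
u_A = 0.0851

0.0851


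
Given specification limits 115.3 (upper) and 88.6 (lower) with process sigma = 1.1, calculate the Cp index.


Cp = (USL - LSL) / (6 * sigma)
= (115.3 - 88.6) / (6 * 1.1)
= 26.7000 / 6.6000
= 4.0455

4.0455


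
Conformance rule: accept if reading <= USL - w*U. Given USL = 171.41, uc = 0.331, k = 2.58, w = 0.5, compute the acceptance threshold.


U = k * uc = 2.58 * 0.331 = 0.85398
guard band g = w * U = 0.5 * 0.85398 = 0.42699
AL = USL - g = 171.41 - 0.42699
AL = 170.9830

170.9830


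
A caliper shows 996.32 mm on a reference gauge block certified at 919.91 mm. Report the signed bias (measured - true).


Systematic error = measured - true
= 996.32 - 919.91
= 76.4100

76.4100


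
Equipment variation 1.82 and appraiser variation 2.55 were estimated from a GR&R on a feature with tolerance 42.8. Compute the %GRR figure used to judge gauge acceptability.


GRR = sqrt(EV^2 + AV^2) = sqrt(1.82^2 + 2.55^2) = 3.1328741
%GRR = GRR / tol * 100 = 3.1328741 / 42.8 * 100
%GRR = 7.3198

7.3198


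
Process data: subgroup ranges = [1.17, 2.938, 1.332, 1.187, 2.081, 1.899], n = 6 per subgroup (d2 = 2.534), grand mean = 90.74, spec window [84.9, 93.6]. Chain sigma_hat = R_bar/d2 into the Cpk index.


R_bar = (1.17 + 2.938 + 1.332 + 1.187 + 2.081 + 1.899) / 6 = 1.7678333
sigma = R_bar / d2 = 1.7678333 / 2.534 = 0.69764534
Cp = (USL - LSL)/(6*sigma) = (93.6 - 84.9)/(6*0.69764534) = 2.0784
Cpu = (93.6 - 90.74)/(3*0.69764534) = 1.3665
Cpl = (90.74 - 84.9)/(3*0.69764534) = 2.7903
Cpk = min(Cpu, Cpl) = 1.3665

1.3665


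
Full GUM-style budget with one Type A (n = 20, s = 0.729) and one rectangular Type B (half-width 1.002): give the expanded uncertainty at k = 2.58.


u_A = s / sqrt(n) = 0.729 / sqrt(20) = 0.16300936
u_B = half_width / sqrt(3) = 1.002 / sqrt(3) = 0.57850497
uc = sqrt(u_A^2 + u_B^2) = sqrt(0.16300936^2 + 0.57850497^2) = 0.60103249
U = k * uc = 2.58 * 0.60103249
U = 1.5507

1.5507


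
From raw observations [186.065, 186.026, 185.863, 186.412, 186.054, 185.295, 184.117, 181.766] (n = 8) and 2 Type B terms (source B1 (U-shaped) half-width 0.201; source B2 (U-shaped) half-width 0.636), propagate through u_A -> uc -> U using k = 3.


mean = (186.065 + 186.026 + 185.863 + 186.412 + 186.054 + 185.295 + 184.117 + 181.766) / 8 = 185.19975
s = sqrt(sum((x - mean)^2)/(n-1)) = 1.5603388
u_A = s / sqrt(n) = 1.5603388 / sqrt(8) = 0.55166307
u_B1 = 0.201 / sqrt(2) = 0.14212846
u_B2 = 0.636 / sqrt(2) = 0.44971991
uc = sqrt(0.55166307^2 + 0.14212846^2 + 0.44971991^2) = 0.72579656
U = k * uc = 3 * 0.72579656
U = 2.1774

2.1774


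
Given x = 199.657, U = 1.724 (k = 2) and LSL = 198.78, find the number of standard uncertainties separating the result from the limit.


u = U / k = 1.724 / 2 = 0.862
margin = |LSL - x| = |198.78 - 199.657| = 0.877
z = margin / u = 0.877 / 0.862
z = 1.0174

1.0174


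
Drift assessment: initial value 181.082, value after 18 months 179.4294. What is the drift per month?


rate = (v2 - v1) / months
= (179.4294 - 181.082) / 18
= -1.6526 / 18
= -0.0918

-0.0918


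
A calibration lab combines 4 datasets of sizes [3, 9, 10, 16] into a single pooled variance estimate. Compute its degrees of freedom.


nu = sum_i (n_i - 1)
nu = ((3 - 1) + (9 - 1) + (10 - 1) + (16 - 1))
nu = 2 + 8 + 9 + 15
nu = 34

34
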